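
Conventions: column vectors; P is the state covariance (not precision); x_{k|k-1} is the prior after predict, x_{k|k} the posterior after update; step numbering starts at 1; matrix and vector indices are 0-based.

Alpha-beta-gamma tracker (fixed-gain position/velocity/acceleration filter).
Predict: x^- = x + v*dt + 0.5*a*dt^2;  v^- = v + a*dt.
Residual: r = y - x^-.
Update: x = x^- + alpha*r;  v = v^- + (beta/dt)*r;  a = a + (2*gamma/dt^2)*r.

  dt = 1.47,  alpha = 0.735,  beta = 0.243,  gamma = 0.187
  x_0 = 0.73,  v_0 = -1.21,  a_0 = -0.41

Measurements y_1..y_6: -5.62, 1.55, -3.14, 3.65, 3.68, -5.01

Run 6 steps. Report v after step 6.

v_post = 4.0485

step 1: x_pred=-1.4917  r=-4.1283  x^+=-4.5260  v^+=-2.4951  a^+=-1.1245
step 2: x_pred=-9.4088  r=10.9588  x^+=-1.3541  v^+=-2.3366  a^+=0.7722
step 3: x_pred=-3.9546  r=0.8146  x^+=-3.3559  v^+=-1.0668  a^+=0.9132
step 4: x_pred=-3.9374  r=7.5874  x^+=1.6393  v^+=1.5298  a^+=2.2264
step 5: x_pred=6.2936  r=-2.6136  x^+=4.3726  v^+=4.3705  a^+=1.7740
step 6: x_pred=12.7141  r=-17.7241  x^+=-0.3131  v^+=4.0485  a^+=-1.2936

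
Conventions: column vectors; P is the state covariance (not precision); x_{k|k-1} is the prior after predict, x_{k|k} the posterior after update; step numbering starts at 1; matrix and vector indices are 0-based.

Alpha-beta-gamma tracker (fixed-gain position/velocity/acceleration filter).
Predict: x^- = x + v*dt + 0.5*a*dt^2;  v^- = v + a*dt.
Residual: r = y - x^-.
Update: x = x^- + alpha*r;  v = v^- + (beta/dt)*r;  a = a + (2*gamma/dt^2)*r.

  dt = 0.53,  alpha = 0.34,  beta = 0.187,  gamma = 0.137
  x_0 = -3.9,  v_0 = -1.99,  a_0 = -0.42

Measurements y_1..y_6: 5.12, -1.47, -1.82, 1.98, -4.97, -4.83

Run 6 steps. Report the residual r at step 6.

resid = -7.2098

step 1: x_pred=-5.0137  r=10.1337  x^+=-1.5682  v^+=1.3629  a^+=9.4648
step 2: x_pred=0.4834  r=-1.9534  x^+=-0.1807  v^+=5.6900  a^+=7.5593
step 3: x_pred=3.8966  r=-5.7166  x^+=1.9530  v^+=7.6794  a^+=1.9831
step 4: x_pred=6.3016  r=-4.3216  x^+=4.8323  v^+=7.2057  a^+=-2.2323
step 5: x_pred=8.3377  r=-13.3077  x^+=3.8131  v^+=1.3272  a^+=-15.2132
step 6: x_pred=2.3798  r=-7.2098  x^+=-0.0715  v^+=-9.2797  a^+=-22.2459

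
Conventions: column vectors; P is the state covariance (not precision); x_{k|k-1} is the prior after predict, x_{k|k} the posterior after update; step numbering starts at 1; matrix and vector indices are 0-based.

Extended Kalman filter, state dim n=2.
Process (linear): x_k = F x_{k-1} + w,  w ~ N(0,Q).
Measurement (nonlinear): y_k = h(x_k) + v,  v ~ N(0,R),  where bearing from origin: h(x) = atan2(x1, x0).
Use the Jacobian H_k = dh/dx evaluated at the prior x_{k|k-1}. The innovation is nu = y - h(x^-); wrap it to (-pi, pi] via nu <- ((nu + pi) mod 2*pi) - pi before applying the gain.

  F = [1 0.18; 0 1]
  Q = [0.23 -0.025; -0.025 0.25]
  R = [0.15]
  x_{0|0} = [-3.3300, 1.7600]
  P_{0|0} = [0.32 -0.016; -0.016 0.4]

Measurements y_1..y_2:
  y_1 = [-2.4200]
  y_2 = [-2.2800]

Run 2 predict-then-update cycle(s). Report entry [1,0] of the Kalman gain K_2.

K[1,0] = -1.0096

step 1: x^-=[-3.0132, 1.7600]  P^-=[0.5572 0.0310; 0.0310 0.6500]  H_jac=[-0.1445 -0.2475]  S=[0.2037]  K=[-0.4331; -0.8118]  nu=[1.2502]  x^+=[-3.5547, 0.7451]  P^+=[0.5190 -0.0406; -0.0406 0.5158]
step 2: x^-=[-3.4206, 0.7451]  P^-=[0.7511 0.0272; 0.0272 0.7658]  H_jac=[-0.0608 -0.2791]  S=[0.2134]  K=[-0.2497; -1.0096]  nu=[1.0761]  x^+=[-3.6892, -0.3413]  P^+=[0.7378 -0.0265; -0.0265 0.5483]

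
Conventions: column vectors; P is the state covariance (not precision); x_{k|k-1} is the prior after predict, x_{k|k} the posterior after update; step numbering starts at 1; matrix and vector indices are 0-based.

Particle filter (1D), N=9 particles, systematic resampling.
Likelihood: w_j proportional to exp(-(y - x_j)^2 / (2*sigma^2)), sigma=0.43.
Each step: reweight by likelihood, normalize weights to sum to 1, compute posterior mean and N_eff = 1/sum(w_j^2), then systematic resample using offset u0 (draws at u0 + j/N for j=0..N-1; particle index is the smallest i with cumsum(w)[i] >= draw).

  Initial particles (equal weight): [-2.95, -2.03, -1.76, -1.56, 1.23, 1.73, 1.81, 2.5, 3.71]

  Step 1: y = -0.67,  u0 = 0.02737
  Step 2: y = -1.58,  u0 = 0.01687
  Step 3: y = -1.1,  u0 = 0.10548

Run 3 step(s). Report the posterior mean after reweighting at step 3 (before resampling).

step 1: w=[0.0000, 0.0409, 0.2447, 0.7140, 0.0004, 0.0000, 0.0000, 0.0000, 0.0000]  mean=-1.6272  Neff=1.7501  idx=[1, 2, 2, 3, 3, 3, 3, 3, 3]
step 2: w=[0.0688, 0.1090, 0.1090, 0.1189, 0.1189, 0.1189, 0.1189, 0.1189, 0.1189]  mean=-1.6359  Neff=8.8285  idx=[0, 1, 2, 3, 4, 5, 6, 7, 8]
step 3: w=[0.0235, 0.0751, 0.0751, 0.1377, 0.1377, 0.1377, 0.1377, 0.1377, 0.1377]  mean=-1.6011  Neff=7.9611  idx=[2, 3, 4, 4, 5, 6, 7, 8, 8]

post_mean = -1.6011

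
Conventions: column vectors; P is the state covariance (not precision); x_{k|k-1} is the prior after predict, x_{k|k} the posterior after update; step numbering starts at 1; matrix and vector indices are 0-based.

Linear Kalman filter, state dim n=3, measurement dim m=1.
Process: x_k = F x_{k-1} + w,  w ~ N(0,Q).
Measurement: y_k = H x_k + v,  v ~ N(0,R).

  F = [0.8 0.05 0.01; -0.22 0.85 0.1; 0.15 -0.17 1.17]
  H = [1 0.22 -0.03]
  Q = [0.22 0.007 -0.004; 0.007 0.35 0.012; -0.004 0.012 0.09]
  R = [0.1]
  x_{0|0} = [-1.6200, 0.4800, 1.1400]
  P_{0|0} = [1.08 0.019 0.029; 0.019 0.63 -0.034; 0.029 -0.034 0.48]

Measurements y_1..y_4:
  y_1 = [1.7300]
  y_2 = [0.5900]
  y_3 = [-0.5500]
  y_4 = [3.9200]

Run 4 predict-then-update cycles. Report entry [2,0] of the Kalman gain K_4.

step 1: x^-=[-1.2606, 0.8784, 1.0092]  P^-=[0.9148 -0.1413 0.1487; -0.1413 0.8481 -0.0956; 0.1487 -0.0956 0.8123]  S=[0.9867]  K=[0.8911; 0.0488; 0.1047]  nu=[2.8276]  x^+=[1.2590, 1.0163, 1.3051]  P^+=[0.1313 -0.1842 0.0567; -0.1842 0.8457 -0.1007; 0.0567 -0.1007 0.8015]
step 2: x^-=[1.0711, 0.7174, 1.5431]  P^-=[0.2923 -0.0996 0.0850; -0.0996 1.0247 -0.1633; 0.0850 -0.1633 1.2839]  S=[0.3963]  K=[0.6759; 0.3300; 0.0267]  nu=[-0.5926]  x^+=[0.6705, 0.5219, 1.5273]  P^+=[0.1113 -0.1879 0.0779; -0.1879 0.9815 -0.1668; 0.0779 -0.1668 1.2836]
step 3: x^-=[0.5778, 0.4488, 1.7987]  P^-=[0.2798 -0.0915 0.1037; -0.0915 1.1159 -0.1962; 0.1037 -0.1962 1.9813]  S=[0.3917]  K=[0.6550; 0.4081; 0.0028]  nu=[-1.1726]  x^+=[-0.1903, -0.0297, 1.7954]  P^+=[0.1118 -0.1962 0.1030; -0.1962 1.0507 -0.1967; 0.1030 -0.1967 1.9813]
step 4: x^-=[-0.1357, 0.1961, 2.0772]  P^-=[0.2801 -0.0920 0.1343; -0.0920 1.1697 -0.1613; 0.1343 -0.1613 2.9595]  S=[0.3930]  K=[0.6510; 0.4331; 0.0254]  nu=[4.0749]  x^+=[2.5171, 1.9611, 2.1808]  P^+=[0.1135 -0.2028 0.1278; -0.2028 1.0960 -0.1656; 0.1278 -0.1656 2.9592]

K[2,0] = 0.0254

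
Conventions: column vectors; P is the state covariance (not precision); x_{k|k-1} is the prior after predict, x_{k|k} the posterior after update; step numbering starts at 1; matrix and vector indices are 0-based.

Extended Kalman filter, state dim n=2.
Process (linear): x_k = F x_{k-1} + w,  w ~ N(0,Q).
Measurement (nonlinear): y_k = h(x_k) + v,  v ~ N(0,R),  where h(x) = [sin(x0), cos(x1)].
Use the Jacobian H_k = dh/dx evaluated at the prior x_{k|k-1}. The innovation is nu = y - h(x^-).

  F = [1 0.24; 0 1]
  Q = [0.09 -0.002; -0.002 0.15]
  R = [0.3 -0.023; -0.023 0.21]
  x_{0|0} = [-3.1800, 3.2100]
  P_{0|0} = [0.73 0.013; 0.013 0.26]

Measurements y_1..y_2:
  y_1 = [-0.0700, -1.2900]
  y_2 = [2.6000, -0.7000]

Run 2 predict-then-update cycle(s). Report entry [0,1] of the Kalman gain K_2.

step 1: x^-=[-2.4096, 3.2100]  P^-=[0.8412 0.0734; 0.0734 0.4100]  H_jac=[-0.7438 0.0000; 0.0000 0.0684]  S=[0.7654 -0.0267; -0.0267 0.2119]  K=[-0.8203 -0.0798; -0.0670 0.1238]  nu=[0.5984, -0.2923]  x^+=[-2.8771, 3.1337]  P^+=[0.3284 0.0309; 0.0309 0.4029]
step 2: x^-=[-2.1250, 3.1337]  P^-=[0.4564 0.1255; 0.1255 0.5529]  H_jac=[-0.5263 0.0000; 0.0000 -0.0079]  S=[0.4264 -0.0225; -0.0225 0.2100]  K=[-0.5667 -0.0654; -0.1569 -0.0375]  nu=[3.4503, 0.3000]  x^+=[-4.0999, 2.5810]  P^+=[0.3202 0.0878; 0.0878 0.5423]

K[0,1] = -0.0654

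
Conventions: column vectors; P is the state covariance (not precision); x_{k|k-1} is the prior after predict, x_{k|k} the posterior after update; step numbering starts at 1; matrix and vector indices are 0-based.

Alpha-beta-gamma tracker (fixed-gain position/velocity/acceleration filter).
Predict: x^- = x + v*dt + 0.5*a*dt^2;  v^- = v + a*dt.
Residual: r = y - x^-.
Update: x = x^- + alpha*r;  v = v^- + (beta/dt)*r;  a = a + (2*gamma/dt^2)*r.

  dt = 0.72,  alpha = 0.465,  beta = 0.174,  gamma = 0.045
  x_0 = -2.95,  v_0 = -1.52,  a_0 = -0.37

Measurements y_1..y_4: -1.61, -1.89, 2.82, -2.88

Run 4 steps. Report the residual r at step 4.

step 1: x_pred=-4.1403  r=2.5303  x^+=-2.9637  v^+=-1.1749  a^+=0.0693
step 2: x_pred=-3.7917  r=1.9017  x^+=-2.9074  v^+=-0.6654  a^+=0.3994
step 3: x_pred=-3.2830  r=6.1030  x^+=-0.4451  v^+=1.0970  a^+=1.4590
step 4: x_pred=0.7229  r=-3.6029  x^+=-0.9524  v^+=1.2768  a^+=0.8335

resid = -3.6029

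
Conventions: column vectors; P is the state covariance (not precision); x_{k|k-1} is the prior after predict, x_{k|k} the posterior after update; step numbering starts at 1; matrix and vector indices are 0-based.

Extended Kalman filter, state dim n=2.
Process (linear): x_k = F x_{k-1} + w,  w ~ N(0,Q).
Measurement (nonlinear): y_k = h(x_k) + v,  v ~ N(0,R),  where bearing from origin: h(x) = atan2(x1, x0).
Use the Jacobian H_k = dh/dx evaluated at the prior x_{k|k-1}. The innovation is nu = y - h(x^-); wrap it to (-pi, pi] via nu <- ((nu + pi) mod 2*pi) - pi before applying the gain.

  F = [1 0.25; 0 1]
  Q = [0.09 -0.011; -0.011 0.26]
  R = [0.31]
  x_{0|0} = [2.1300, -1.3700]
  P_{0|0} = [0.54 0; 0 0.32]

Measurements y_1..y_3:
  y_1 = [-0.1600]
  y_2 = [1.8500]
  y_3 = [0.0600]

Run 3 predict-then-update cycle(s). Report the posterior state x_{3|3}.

x_post = [2.8511, 0.3730]

step 1: x^-=[1.7875, -1.3700]  P^-=[0.6500 0.0690; 0.0690 0.5800]  H_jac=[0.2701 0.3524]  S=[0.4426]  K=[0.4516; 0.5039]  nu=[0.4939]  x^+=[2.0106, -1.1211]  P^+=[0.5597 -0.0317; -0.0317 0.4676]
step 2: x^-=[1.7303, -1.1211]  P^-=[0.6631 0.0742; 0.0742 0.7276]  H_jac=[0.2637 0.4071]  S=[0.4926]  K=[0.4163; 0.6409]  nu=[2.4249]  x^+=[2.7398, 0.4332]  P^+=[0.5777 -0.0573; -0.0573 0.5252]
step 3: x^-=[2.8481, 0.4332]  P^-=[0.6719 0.0630; 0.0630 0.7852]  H_jac=[-0.0522 0.3432]  S=[0.4020]  K=[-0.0334; 0.6621]  nu=[-0.0909]  x^+=[2.8511, 0.3730]  P^+=[0.6715 0.0719; 0.0719 0.6090]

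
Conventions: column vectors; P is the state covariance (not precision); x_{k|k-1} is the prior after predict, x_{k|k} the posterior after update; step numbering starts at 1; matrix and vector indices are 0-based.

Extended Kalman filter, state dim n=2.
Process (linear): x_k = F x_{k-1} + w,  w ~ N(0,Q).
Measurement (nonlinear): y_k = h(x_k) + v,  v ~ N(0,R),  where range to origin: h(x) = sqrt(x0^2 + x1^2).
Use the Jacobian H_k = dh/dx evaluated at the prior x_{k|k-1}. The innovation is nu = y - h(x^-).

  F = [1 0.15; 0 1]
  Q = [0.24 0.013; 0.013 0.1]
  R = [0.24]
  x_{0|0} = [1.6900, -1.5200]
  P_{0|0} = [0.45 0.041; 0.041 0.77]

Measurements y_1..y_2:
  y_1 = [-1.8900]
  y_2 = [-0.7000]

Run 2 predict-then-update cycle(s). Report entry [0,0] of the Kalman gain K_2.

step 1: x^-=[1.4620, -1.5200]  P^-=[0.7196 0.1695; 0.1695 0.8700]  H_jac=[0.6932 -0.7207]  S=[0.8684]  K=[0.4338; -0.5868]  nu=[-3.9990]  x^+=[-0.2728, 0.8265]  P^+=[0.5562 0.3905; 0.3905 0.5710]
step 2: x^-=[-0.1488, 0.8265]  P^-=[0.9262 0.4892; 0.4892 0.6710]  H_jac=[-0.1772 0.9842]  S=[0.7484]  K=[0.4240; 0.7666]  nu=[-1.5398]  x^+=[-0.8017, -0.3539]  P^+=[0.7917 0.2459; 0.2459 0.2312]

K[0,0] = 0.4240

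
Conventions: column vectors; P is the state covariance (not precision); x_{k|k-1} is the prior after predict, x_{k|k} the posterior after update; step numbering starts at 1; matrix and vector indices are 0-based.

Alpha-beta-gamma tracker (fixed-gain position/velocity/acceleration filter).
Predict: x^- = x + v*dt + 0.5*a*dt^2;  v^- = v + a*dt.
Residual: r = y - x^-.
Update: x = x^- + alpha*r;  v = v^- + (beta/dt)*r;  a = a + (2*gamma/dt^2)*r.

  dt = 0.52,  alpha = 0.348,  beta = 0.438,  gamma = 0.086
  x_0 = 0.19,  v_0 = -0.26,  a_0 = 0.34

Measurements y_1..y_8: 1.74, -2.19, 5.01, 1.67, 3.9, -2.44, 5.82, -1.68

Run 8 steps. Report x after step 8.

x_post = 0.4923

step 1: x_pred=0.1008  r=1.6392  x^+=0.6712  v^+=1.2975  a^+=1.3827
step 2: x_pred=1.5329  r=-3.7229  x^+=0.2373  v^+=-1.1193  a^+=-0.9854
step 3: x_pred=-0.4779  r=5.4879  x^+=1.4319  v^+=2.9908  a^+=2.5054
step 4: x_pred=3.3258  r=-1.6558  x^+=2.7496  v^+=2.8989  a^+=1.4522
step 5: x_pred=4.4534  r=-0.5534  x^+=4.2608  v^+=3.1879  a^+=1.1002
step 6: x_pred=6.0673  r=-8.5073  x^+=3.1067  v^+=-3.4057  a^+=-4.3113
step 7: x_pred=0.7529  r=5.0671  x^+=2.5162  v^+=-1.3795  a^+=-1.0881
step 8: x_pred=1.6518  r=-3.3318  x^+=0.4923  v^+=-4.7517  a^+=-3.2074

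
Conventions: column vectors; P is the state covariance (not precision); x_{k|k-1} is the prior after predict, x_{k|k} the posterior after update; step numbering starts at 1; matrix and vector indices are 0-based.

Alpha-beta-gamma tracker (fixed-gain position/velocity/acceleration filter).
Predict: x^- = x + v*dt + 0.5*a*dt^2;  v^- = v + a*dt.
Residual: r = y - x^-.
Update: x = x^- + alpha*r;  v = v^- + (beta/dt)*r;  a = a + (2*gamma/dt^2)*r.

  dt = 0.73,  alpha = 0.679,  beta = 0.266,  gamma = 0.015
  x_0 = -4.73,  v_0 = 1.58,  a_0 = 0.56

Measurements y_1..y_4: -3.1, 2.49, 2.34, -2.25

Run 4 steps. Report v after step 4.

step 1: x_pred=-3.4274  r=0.3274  x^+=-3.2051  v^+=2.1081  a^+=0.5784
step 2: x_pred=-1.5121  r=4.0021  x^+=1.2053  v^+=3.9886  a^+=0.8037
step 3: x_pred=4.3312  r=-1.9912  x^+=2.9792  v^+=3.8498  a^+=0.6916
step 4: x_pred=5.9738  r=-8.2238  x^+=0.3898  v^+=1.3581  a^+=0.2287

v_post = 1.3581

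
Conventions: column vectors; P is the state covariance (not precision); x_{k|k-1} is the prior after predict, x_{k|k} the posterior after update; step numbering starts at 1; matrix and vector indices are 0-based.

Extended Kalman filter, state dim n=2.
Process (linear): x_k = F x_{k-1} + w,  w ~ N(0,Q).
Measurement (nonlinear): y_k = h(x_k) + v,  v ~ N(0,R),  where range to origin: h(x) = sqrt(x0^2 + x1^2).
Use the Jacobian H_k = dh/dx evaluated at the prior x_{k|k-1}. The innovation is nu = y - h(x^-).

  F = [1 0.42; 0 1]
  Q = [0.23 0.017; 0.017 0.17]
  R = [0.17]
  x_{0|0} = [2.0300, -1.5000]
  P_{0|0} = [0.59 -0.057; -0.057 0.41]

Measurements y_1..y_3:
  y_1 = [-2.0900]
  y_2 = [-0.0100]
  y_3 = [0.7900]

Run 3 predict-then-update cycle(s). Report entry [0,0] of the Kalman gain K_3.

step 1: x^-=[1.4000, -1.5000]  P^-=[0.8444 0.1322; 0.1322 0.5800]  H_jac=[0.6823 -0.7311]  S=[0.7412]  K=[0.6469; -0.4503]  nu=[-4.1418]  x^+=[-1.2795, 0.3653]  P^+=[0.5342 0.3482; 0.3482 0.4297]
step 2: x^-=[-1.1261, 0.3653]  P^-=[1.1325 0.5456; 0.5456 0.5997]  H_jac=[-0.9512 0.3085]  S=[0.9315]  K=[-0.9757; -0.3586]  nu=[-1.1939]  x^+=[0.0388, 0.7933]  P^+=[0.2457 0.2197; 0.2197 0.4799]
step 3: x^-=[0.3720, 0.7933]  P^-=[0.7449 0.4383; 0.4383 0.6499]  H_jac=[0.4245 0.9054]  S=[1.1740]  K=[0.6074; 0.6597]  nu=[-0.0862]  x^+=[0.3196, 0.7365]  P^+=[0.3118 -0.0321; -0.0321 0.1389]

K[0,0] = 0.6074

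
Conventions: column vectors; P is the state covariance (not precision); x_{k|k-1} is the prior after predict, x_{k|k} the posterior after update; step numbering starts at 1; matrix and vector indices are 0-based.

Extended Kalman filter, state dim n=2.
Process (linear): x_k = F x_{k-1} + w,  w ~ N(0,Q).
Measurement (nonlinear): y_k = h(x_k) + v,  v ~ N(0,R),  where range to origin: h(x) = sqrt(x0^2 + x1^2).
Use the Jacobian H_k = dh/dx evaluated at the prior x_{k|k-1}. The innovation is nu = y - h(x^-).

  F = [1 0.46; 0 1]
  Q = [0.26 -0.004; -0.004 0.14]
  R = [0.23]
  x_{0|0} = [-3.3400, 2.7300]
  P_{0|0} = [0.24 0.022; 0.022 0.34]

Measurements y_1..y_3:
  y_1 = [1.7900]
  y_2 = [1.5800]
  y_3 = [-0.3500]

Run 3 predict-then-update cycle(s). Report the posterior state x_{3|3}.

x_post = [-1.5829, 0.4138]

step 1: x^-=[-2.0842, 2.7300]  P^-=[0.5922 0.1744; 0.1744 0.4800]  H_jac=[-0.6068 0.7948]  S=[0.5831]  K=[-0.3786; 0.4728]  nu=[-1.6446]  x^+=[-1.4616, 1.9524]  P^+=[0.5086 0.2788; 0.2788 0.3496]
step 2: x^-=[-0.5635, 1.9524]  P^-=[1.0991 0.4356; 0.4356 0.4896]  H_jac=[-0.2773 0.9608]  S=[0.5344]  K=[0.2128; 0.6543]  nu=[-0.4521]  x^+=[-0.6597, 1.6566]  P^+=[1.0749 0.3612; 0.3612 0.2609]
step 3: x^-=[0.1023, 1.6566]  P^-=[1.7224 0.4772; 0.4772 0.4009]  H_jac=[0.0616 0.9981]  S=[0.6946]  K=[0.8385; 0.6184]  nu=[-2.0097]  x^+=[-1.5829, 0.4138]  P^+=[1.2340 0.1170; 0.1170 0.1353]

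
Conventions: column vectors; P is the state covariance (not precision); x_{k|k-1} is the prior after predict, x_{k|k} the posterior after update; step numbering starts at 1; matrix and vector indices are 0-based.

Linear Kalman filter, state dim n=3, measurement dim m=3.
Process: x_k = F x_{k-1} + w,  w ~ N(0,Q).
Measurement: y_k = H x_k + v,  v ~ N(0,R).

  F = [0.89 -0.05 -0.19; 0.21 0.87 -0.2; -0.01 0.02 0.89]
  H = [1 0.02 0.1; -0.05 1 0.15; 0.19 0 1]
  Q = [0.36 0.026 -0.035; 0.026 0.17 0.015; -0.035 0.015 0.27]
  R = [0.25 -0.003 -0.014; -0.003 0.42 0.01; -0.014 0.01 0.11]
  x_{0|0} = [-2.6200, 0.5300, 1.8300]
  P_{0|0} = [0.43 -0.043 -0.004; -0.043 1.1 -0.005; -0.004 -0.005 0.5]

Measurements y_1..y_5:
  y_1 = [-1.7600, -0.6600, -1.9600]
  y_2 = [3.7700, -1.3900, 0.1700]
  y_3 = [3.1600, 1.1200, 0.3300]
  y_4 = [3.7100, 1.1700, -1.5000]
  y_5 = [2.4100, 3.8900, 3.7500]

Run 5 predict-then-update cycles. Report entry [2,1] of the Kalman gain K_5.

step 1: x^-=[-2.7060, -0.4551, 1.6655]  P^-=[0.7265 0.0463 -0.1282; 0.0463 1.0279 -0.0602; -0.1282 -0.0602 0.6664]  S=[0.9595 0.0127 0.0590; 0.0127 1.4440 0.0544; 0.0590 0.0544 0.7540]  K=[0.7476 -0.0113 -0.0447; 0.0617 0.7082 -0.1241; -0.1184 0.0006 0.8608]  nu=[0.7886, -0.5900, -3.1114]  x^+=[-1.9708, -0.4382, -1.1066]  P^+=[0.1926 0.0100 -0.0521; 0.0100 0.2979 -0.0093; -0.0521 -0.0093 0.1063]
step 2: x^-=[-1.5219, -0.5738, -0.9739]  P^-=[0.5337 0.0735 -0.0957; 0.0735 0.4195 -0.0162; -0.0957 -0.0162 0.3549]  S=[0.7711 0.0419 0.0253; 0.0419 0.8380 0.0580; 0.0253 0.0580 0.4478]  K=[0.6821 0.0065 -0.0267; 0.0796 0.4944 -0.0735; -0.1035 0.0027 0.7574]  nu=[5.4008, -0.7463, 1.4331]  x^+=[2.1188, -0.6179, -0.4495]  P^+=[0.1751 0.0160 -0.0457; 0.0160 0.2086 -0.0073; -0.0457 -0.0073 0.0935]
step 3: x^-=[2.0021, -0.0027, -0.4336]  P^-=[0.5165 0.0765 -0.0882; 0.0765 0.3516 -0.0127; -0.0882 -0.0127 0.3447]  S=[0.7555 0.0457 0.0288; 0.0457 0.7705 0.0605; 0.0288 0.0605 0.4398]  K=[0.6743 0.0104 -0.0230; 0.0842 0.4488 -0.0631; -0.1003 0.0032 0.7517]  nu=[1.2014, 1.2879, 0.3832]  x^+=[2.8167, 0.6522, -0.2618]  P^+=[0.1730 0.0175 -0.0447; 0.0175 0.1895 -0.0070; -0.0447 -0.0070 0.0926]
step 4: x^-=[2.5240, 1.2113, -0.2482]  P^-=[0.5143 0.0778 -0.0872; 0.0778 0.3374 -0.0124; -0.0872 -0.0124 0.3440]  S=[0.7535 0.0470 0.0293; 0.0470 0.7562 0.0609; 0.0293 0.0609 0.4394]  K=[0.6732 0.0116 -0.0226; 0.0856 0.4381 -0.0611; -0.0998 0.0032 0.7513]  nu=[1.1866, 0.1221, -1.7314]  x^+=[3.3634, 1.4722, -1.6671]  P^+=[0.1727 0.0179 -0.0446; 0.0179 0.1851 -0.0069; -0.0446 -0.0069 0.0926]
step 5: x^-=[3.2365, 2.3206, -1.4879]  P^-=[0.5139 0.0782 -0.0871; 0.0782 0.3341 -0.0125; -0.0871 -0.0125 0.3439]  S=[0.7532 0.0474 0.0293; 0.0474 0.7529 0.0610; 0.0293 0.0610 0.4394]  K=[0.6730 0.0119 -0.0226; 0.0861 0.4356 -0.0607; -0.0998 0.0032 0.7513]  nu=[-0.7242, 1.9545, 4.6230]  x^+=[2.6680, 2.8288, 2.0639]  P^+=[0.1726 0.0181 -0.0446; 0.0181 0.1840 -0.0070; -0.0446 -0.0070 0.0925]

K[2,1] = 0.0032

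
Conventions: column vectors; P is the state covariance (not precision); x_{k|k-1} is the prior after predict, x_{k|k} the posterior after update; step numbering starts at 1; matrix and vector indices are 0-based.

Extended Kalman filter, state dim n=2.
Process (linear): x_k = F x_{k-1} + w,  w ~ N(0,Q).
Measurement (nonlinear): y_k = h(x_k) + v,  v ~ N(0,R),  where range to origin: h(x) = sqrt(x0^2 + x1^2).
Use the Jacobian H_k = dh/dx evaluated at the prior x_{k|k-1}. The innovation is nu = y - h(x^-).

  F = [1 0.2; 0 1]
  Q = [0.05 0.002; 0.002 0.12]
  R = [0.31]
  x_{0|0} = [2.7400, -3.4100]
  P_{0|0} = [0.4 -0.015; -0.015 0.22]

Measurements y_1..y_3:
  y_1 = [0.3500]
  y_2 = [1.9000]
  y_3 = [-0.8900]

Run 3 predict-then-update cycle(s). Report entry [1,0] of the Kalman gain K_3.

step 1: x^-=[2.0580, -3.4100]  P^-=[0.4528 0.0310; 0.0310 0.3400]  H_jac=[0.5167 -0.8562]  S=[0.6527]  K=[0.3178; -0.4215]  nu=[-3.6329]  x^+=[0.9035, -1.8789]  P^+=[0.3869 0.1184; 0.1184 0.2241]
step 2: x^-=[0.5277, -1.8789]  P^-=[0.4932 0.1652; 0.1652 0.3441]  H_jac=[0.2704 -0.9628]  S=[0.5789]  K=[-0.0444; -0.4950]  nu=[-0.0516]  x^+=[0.5300, -1.8534]  P^+=[0.4921 0.1525; 0.1525 0.2022]
step 3: x^-=[0.1593, -1.8534]  P^-=[0.6112 0.1949; 0.1949 0.3222]  H_jac=[0.0856 -0.9963]  S=[0.6011]  K=[-0.2361; -0.5063]  nu=[-2.7502]  x^+=[0.8085, -0.4609]  P^+=[0.5777 0.1231; 0.1231 0.1681]

K[1,0] = -0.5063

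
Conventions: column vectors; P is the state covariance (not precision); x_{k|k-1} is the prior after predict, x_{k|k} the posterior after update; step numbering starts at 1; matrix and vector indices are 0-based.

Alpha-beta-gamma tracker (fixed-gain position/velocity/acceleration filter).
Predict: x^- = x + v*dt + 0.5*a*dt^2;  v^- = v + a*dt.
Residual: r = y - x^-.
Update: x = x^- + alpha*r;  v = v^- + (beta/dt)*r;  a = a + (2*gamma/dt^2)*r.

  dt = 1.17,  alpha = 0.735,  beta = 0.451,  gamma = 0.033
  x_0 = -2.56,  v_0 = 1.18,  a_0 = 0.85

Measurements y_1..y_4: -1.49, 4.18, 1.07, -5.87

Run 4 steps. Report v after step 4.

step 1: x_pred=-0.5976  r=-0.8924  x^+=-1.2535  v^+=1.8305  a^+=0.8070
step 2: x_pred=1.4405  r=2.7395  x^+=3.4540  v^+=3.8307  a^+=0.9391
step 3: x_pred=8.5786  r=-7.5086  x^+=3.0598  v^+=2.0350  a^+=0.5770
step 4: x_pred=5.8357  r=-11.7057  x^+=-2.7680  v^+=-1.8021  a^+=0.0127

v_post = -1.8021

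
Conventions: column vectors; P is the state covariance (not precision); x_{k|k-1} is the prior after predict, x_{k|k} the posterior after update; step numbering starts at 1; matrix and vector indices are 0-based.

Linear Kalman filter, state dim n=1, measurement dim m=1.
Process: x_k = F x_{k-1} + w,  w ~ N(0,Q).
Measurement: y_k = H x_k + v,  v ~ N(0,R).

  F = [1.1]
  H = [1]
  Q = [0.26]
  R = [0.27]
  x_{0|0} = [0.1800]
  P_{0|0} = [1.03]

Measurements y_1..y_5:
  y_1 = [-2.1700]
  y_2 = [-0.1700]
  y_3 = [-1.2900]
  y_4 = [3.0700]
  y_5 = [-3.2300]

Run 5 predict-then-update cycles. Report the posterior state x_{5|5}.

step 1: x^-=[0.1980]  P^-=[1.5063]  S=[1.7763]  K=[0.8480]  nu=[-2.3680]  x^+=[-1.8101]  P^+=[0.2290]
step 2: x^-=[-1.9911]  P^-=[0.5370]  S=[0.8070]  K=[0.6654]  nu=[1.8211]  x^+=[-0.7792]  P^+=[0.1797]
step 3: x^-=[-0.8572]  P^-=[0.4774]  S=[0.7474]  K=[0.6387]  nu=[-0.4328]  x^+=[-1.1336]  P^+=[0.1725]
step 4: x^-=[-1.2470]  P^-=[0.4687]  S=[0.7387]  K=[0.6345]  nu=[4.3170]  x^+=[1.4921]  P^+=[0.1713]
step 5: x^-=[1.6413]  P^-=[0.4673]  S=[0.7373]  K=[0.6338]  nu=[-4.8713]  x^+=[-1.4461]  P^+=[0.1711]

x_post = [-1.4461]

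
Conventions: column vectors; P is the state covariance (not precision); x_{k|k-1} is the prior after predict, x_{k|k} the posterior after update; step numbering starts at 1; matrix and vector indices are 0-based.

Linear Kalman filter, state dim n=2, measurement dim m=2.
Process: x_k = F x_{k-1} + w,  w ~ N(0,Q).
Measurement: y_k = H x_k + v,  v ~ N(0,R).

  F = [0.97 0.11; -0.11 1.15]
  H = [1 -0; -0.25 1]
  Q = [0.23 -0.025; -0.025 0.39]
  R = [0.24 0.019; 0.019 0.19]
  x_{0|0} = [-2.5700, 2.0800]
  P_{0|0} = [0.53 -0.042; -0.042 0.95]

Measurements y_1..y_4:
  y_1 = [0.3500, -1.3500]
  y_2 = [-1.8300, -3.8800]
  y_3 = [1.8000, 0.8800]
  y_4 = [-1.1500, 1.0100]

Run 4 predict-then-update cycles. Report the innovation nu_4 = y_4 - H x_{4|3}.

step 1: x^-=[-2.2641, 2.6747]  P^-=[0.7312 -0.0077; -0.0077 1.6634]  S=[0.9712 -0.1715; -0.1715 1.9030]  K=[0.7471 -0.0328; 0.1490 0.8886]  nu=[2.6141, -4.5907]  x^+=[-0.1606, -1.0150]  P^+=[0.1787 0.0526; 0.0526 0.1848]
step 2: x^-=[-0.2675, -1.1495]  P^-=[0.4116 0.0374; 0.0374 0.6233]  S=[0.6516 -0.0465; -0.0465 0.8203]  K=[0.6285 -0.0442; 0.1113 0.7547]  nu=[-1.5625, -2.7973]  x^+=[-1.1258, -3.4346]  P^+=[0.1500 0.0410; 0.0410 0.1558]
step 3: x^-=[-1.4699, -3.8259]  P^-=[0.3818 0.0240; 0.0240 0.5874]  S=[0.6218 -0.0525; -0.0525 0.7893]  K=[0.6098 -0.0500; 0.1013 0.7434]  nu=[3.2699, 4.3384]  x^+=[0.3071, -0.2696]  P^+=[0.1454 0.0384; 0.0384 0.1528]
step 4: x^-=[0.2683, -0.3438]  P^-=[0.3769 0.0212; 0.0212 0.5841]  S=[0.6169 -0.0540; -0.0540 0.7870]  K=[0.6065 -0.0511; 0.0994 0.7422]  nu=[-1.4183, 1.4209]  x^+=[-0.6645, 0.5699]  P^+=[0.1446 0.0380; 0.0380 0.1524]

innov = [-1.4183, 1.4209]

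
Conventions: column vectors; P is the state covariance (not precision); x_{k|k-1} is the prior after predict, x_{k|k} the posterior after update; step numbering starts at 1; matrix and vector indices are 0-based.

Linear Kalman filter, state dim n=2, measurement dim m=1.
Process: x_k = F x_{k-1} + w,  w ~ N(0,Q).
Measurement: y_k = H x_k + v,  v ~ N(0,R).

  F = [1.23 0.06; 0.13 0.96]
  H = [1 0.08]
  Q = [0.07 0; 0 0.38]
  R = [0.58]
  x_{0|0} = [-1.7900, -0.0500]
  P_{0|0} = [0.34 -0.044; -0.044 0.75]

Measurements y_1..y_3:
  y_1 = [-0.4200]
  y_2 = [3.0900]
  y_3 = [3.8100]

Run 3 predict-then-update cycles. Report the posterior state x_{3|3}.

step 1: x^-=[-2.2047, -0.2807]  P^-=[0.5806 0.0453; 0.0453 1.0660]  S=[1.1747]  K=[0.4973; 0.1111]  nu=[1.8072]  x^+=[-1.3059, -0.0799]  P^+=[0.2900 -0.0197; -0.0197 1.0515]
step 2: x^-=[-1.6111, -0.2464]  P^-=[0.5097 0.0836; 0.0836 1.3490]  S=[1.1117]  K=[0.4645; 0.1723]  nu=[4.7208]  x^+=[0.5817, 0.5668]  P^+=[0.2698 -0.0054; -0.0054 1.3160]
step 3: x^-=[0.7495, 0.6197]  P^-=[0.4822 0.1126; 0.1126 1.5961]  S=[1.0904]  K=[0.4505; 0.2203]  nu=[3.0110]  x^+=[2.1058, 1.2831]  P^+=[0.2609 0.0043; 0.0043 1.5431]

x_post = [2.1058, 1.2831]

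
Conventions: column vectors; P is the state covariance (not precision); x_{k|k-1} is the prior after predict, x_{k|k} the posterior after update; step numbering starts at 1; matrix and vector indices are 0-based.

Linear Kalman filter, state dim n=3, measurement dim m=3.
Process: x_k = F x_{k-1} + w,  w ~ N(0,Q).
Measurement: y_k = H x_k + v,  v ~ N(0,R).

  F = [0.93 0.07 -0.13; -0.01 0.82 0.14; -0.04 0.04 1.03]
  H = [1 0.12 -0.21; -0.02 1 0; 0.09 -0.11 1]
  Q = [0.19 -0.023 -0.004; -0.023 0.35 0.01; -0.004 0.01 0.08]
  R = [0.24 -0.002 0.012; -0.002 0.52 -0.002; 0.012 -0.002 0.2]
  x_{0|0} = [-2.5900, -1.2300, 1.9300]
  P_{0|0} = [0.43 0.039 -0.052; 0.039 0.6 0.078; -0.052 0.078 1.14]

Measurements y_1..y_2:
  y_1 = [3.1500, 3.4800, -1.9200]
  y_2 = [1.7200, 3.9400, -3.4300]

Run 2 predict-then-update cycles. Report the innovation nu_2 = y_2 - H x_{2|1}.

innov = [-0.2435, 2.6982, -1.8005]

step 1: x^-=[-2.7457, -0.7125, 2.0423]  P^-=[0.6003 0.0020 -0.2145; 0.0020 0.7932 0.2601; -0.2145 0.2601 1.3017]  S=[0.9866 0.0277 -0.3912; 0.0277 1.3134 0.1742; -0.3912 0.1742 1.4203]  K=[0.6871 -0.0327 0.0801; 0.0515 0.5945 0.0631; -0.1347 0.0935 0.8342]  nu=[6.4101, 4.1376, -3.7936]  x^+=[1.2191, 1.8380, -1.5988]  P^+=[0.1693 -0.0152 0.0074; -0.0152 0.3086 0.0474; 0.0074 0.0474 0.1696]
step 2: x^-=[1.4703, 1.2712, -1.6220]  P^-=[0.3362 -0.0251 -0.0223; -0.0251 0.5719 0.0853; -0.0223 0.0853 0.2640]  S=[0.5951 0.0169 -0.0280; 0.0169 1.0931 0.0179; -0.0280 0.0179 0.4514]  K=[0.5717 -0.0389 0.0606; 0.0294 0.5228 0.0257; -0.0896 0.0708 0.5513]  nu=[-0.2435, 2.6982, -1.8005]  x^+=[1.1169, 2.6285, -2.4018]  P^+=[0.1412 -0.0187 0.0043; -0.0187 0.2714 0.0360; 0.0043 0.0360 0.1126]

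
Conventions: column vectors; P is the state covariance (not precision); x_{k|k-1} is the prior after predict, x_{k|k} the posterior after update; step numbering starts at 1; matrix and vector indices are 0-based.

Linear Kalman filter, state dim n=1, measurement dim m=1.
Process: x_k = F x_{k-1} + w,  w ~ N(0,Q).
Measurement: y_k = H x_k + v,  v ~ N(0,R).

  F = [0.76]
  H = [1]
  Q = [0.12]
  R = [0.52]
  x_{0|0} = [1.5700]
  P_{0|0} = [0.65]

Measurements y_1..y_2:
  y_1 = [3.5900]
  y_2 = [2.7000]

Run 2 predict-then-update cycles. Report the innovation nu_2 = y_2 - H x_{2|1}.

step 1: x^-=[1.1932]  P^-=[0.4954]  S=[1.0154]  K=[0.4879]  nu=[2.3968]  x^+=[2.3626]  P^+=[0.2537]
step 2: x^-=[1.7956]  P^-=[0.2665]  S=[0.7865]  K=[0.3389]  nu=[0.9044]  x^+=[2.1021]  P^+=[0.1762]

innov = [0.9044]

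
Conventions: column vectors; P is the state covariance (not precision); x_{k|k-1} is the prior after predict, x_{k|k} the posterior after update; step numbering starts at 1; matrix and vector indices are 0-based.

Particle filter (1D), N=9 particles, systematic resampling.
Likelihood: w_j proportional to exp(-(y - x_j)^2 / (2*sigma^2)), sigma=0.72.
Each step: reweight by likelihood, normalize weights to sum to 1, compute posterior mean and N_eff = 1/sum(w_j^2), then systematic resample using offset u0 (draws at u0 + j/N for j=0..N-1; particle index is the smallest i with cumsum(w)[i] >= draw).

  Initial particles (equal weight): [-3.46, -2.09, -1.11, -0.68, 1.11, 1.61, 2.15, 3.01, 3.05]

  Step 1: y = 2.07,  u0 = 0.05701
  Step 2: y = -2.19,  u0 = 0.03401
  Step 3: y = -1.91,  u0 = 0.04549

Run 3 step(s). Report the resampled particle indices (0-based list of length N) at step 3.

step 1: w=[0.0000, 0.0000, 0.0000, 0.0002, 0.1351, 0.2679, 0.3265, 0.1401, 0.1301]  mean=2.1018  Neff=4.2879  idx=[4, 5, 5, 5, 6, 6, 6, 7, 8]
step 2: w=[0.9098, 0.0296, 0.0296, 0.0296, 0.0004, 0.0004, 0.0004, 0.0000, 0.0000]  mean=1.1558  Neff=1.2043  idx=[0, 0, 0, 0, 0, 0, 0, 0, 1]
step 3: w=[0.1243, 0.1243, 0.1243, 0.1243, 0.1243, 0.1243, 0.1243, 0.1243, 0.0053]  mean=1.1127  Neff=8.0838  idx=[0, 1, 2, 3, 3, 4, 5, 6, 7]

resampled_idx = [0, 1, 2, 3, 3, 4, 5, 6, 7]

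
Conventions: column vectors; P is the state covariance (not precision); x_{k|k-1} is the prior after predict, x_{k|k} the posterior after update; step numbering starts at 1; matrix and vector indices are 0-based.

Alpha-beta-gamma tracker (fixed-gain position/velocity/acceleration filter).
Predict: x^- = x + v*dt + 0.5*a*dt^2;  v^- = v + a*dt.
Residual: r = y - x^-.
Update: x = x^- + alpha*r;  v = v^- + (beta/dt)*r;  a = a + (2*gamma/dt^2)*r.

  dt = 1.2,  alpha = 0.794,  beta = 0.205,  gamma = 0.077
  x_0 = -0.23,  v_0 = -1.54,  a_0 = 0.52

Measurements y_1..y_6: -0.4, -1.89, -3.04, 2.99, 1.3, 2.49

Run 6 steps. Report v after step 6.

v_post = 2.4465

step 1: x_pred=-1.7036  r=1.3036  x^+=-0.6685  v^+=-0.6933  a^+=0.6594
step 2: x_pred=-1.0257  r=-0.8643  x^+=-1.7120  v^+=-0.0497  a^+=0.5670
step 3: x_pred=-1.3633  r=-1.6767  x^+=-2.6946  v^+=0.3443  a^+=0.3877
step 4: x_pred=-2.0023  r=4.9923  x^+=1.9616  v^+=1.6624  a^+=0.9216
step 5: x_pred=4.6199  r=-3.3199  x^+=1.9839  v^+=2.2011  a^+=0.5665
step 6: x_pred=5.0331  r=-2.5431  x^+=3.0139  v^+=2.4465  a^+=0.2946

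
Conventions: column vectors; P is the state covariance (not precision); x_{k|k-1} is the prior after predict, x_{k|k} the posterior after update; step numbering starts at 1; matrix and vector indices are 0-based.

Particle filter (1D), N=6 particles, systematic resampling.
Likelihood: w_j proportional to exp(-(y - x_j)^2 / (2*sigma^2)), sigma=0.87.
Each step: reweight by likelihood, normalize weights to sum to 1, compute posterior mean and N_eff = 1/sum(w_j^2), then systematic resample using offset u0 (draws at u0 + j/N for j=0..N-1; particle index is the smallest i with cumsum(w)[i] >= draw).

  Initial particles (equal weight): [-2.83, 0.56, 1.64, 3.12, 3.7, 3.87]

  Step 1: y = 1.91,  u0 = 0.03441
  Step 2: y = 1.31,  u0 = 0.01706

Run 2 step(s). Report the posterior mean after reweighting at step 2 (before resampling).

step 1: w=[0.0000, 0.1637, 0.5200, 0.2074, 0.0657, 0.0431]  mean=2.0018  Neff=2.8867  idx=[1, 2, 2, 2, 3, 3]
step 2: w=[0.1858, 0.2508, 0.2508, 0.2508, 0.0309, 0.0309]  mean=1.5309  Neff=4.4427  idx=[0, 0, 1, 2, 2, 3]

post_mean = 1.5309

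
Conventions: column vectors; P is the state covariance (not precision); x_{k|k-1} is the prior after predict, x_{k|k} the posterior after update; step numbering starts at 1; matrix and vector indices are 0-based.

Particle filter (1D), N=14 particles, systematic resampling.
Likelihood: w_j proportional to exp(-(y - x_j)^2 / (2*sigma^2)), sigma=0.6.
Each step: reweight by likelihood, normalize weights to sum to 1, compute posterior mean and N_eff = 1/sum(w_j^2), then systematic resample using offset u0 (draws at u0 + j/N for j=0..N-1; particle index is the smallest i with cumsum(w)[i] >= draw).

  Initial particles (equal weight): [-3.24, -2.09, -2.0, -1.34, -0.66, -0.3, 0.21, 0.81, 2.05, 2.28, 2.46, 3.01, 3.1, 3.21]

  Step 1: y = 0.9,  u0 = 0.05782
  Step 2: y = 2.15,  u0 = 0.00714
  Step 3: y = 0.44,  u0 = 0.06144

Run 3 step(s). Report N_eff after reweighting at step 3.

N_eff = 4.3518

step 1: w=[0.0000, 0.0000, 0.0000, 0.0005, 0.0175, 0.0696, 0.2656, 0.5088, 0.0820, 0.0365, 0.0175, 0.0011, 0.0006, 0.0003]  mean=0.7353  Neff=2.9164  idx=[5, 6, 6, 6, 6, 7, 7, 7, 7, 7, 7, 7, 8, 10]
step 2: w=[0.0001, 0.0022, 0.0022, 0.0022, 0.0022, 0.0336, 0.0336, 0.0336, 0.0336, 0.0336, 0.0336, 0.0336, 0.4007, 0.3556]  mean=1.8882  Neff=3.3910  idx=[4, 7, 9, 11, 12, 12, 12, 12, 12, 13, 13, 13, 13, 13]
step 3: w=[0.2607, 0.2320, 0.2320, 0.2320, 0.0077, 0.0077, 0.0077, 0.0077, 0.0077, 0.0010, 0.0010, 0.0010, 0.0010, 0.0010]  mean=0.7091  Neff=4.3518  idx=[0, 0, 0, 1, 1, 1, 1, 2, 2, 2, 3, 3, 3, 8]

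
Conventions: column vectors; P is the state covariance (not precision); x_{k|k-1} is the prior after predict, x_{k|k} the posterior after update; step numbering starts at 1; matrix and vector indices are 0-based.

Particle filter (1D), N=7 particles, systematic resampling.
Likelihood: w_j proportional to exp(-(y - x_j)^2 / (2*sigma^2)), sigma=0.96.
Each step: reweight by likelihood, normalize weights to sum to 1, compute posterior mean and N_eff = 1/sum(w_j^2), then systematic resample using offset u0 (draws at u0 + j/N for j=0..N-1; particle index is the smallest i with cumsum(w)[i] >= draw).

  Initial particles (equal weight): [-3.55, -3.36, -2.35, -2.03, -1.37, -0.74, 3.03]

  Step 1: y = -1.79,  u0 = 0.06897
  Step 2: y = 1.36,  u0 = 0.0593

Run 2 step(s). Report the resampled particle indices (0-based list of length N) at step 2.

step 1: w=[0.0501, 0.0706, 0.2267, 0.2605, 0.2443, 0.1478, 0.0000]  mean=-1.9207  Neff=4.8009  idx=[1, 2, 3, 3, 4, 4, 5]
step 2: w=[0.0000, 0.0044, 0.0150, 0.0150, 0.1339, 0.1339, 0.6979]  mean=-0.9545  Neff=1.9108  idx=[4, 5, 6, 6, 6, 6, 6]

resampled_idx = [4, 5, 6, 6, 6, 6, 6]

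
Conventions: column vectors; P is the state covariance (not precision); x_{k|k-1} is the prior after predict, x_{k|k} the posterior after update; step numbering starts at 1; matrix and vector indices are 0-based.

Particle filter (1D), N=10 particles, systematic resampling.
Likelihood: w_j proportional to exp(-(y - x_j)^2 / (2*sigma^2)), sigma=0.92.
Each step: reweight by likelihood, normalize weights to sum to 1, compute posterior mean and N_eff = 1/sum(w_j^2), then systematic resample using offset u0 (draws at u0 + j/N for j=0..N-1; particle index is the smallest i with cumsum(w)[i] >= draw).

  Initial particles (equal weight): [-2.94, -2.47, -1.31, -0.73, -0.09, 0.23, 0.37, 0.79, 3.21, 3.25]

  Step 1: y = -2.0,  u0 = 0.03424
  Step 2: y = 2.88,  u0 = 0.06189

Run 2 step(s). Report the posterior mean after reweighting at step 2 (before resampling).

post_mean = -0.1575

step 1: w=[0.2099, 0.3105, 0.2670, 0.1364, 0.0410, 0.0187, 0.0128, 0.0036, 0.0000, 0.0000]  mean=-1.8253  Neff=4.2992  idx=[0, 0, 1, 1, 1, 2, 2, 2, 3, 4]
step 2: w=[0.0000, 0.0000, 0.0000, 0.0000, 0.0000, 0.0052, 0.0052, 0.0052, 0.0755, 0.9088]  mean=-0.1575  Neff=1.2023  idx=[8, 9, 9, 9, 9, 9, 9, 9, 9, 9]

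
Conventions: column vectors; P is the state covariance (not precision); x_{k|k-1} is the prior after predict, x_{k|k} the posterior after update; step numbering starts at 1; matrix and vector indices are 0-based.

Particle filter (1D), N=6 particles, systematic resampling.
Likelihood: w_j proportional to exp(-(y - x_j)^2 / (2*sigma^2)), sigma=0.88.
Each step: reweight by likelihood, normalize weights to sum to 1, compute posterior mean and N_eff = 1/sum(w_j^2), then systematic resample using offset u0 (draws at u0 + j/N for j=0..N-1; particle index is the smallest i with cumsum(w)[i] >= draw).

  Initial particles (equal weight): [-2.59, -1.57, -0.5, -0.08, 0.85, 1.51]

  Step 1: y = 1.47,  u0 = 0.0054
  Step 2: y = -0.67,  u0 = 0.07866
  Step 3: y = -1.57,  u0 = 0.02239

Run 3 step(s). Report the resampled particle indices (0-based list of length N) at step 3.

resampled_idx = [0, 0, 1, 1, 2, 2]

step 1: w=[0.0000, 0.0012, 0.0393, 0.1021, 0.3759, 0.4813]  mean=1.0166  Neff=2.5974  idx=[2, 4, 4, 4, 5, 5]
step 2: w=[0.5610, 0.1286, 0.1286, 0.1286, 0.0266, 0.0266]  mean=0.1277  Neff=2.7338  idx=[0, 0, 0, 1, 2, 3]
step 3: w=[0.3181, 0.3181, 0.3181, 0.0152, 0.0152, 0.0152]  mean=-0.4385  Neff=3.2858  idx=[0, 0, 1, 1, 2, 2]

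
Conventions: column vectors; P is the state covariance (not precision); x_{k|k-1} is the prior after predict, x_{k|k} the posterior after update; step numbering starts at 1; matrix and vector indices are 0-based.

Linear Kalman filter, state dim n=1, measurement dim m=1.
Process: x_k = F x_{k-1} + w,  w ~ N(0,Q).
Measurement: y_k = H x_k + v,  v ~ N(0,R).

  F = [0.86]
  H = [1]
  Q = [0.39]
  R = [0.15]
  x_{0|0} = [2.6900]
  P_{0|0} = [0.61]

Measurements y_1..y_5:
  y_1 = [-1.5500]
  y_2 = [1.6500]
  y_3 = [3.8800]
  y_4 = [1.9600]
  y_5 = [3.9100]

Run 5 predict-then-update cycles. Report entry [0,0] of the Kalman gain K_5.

step 1: x^-=[2.3134]  P^-=[0.8412]  S=[0.9912]  K=[0.8487]  nu=[-3.8634]  x^+=[-0.9653]  P^+=[0.1273]
step 2: x^-=[-0.8302]  P^-=[0.4842]  S=[0.6342]  K=[0.7635]  nu=[2.4802]  x^+=[1.0633]  P^+=[0.1145]
step 3: x^-=[0.9145]  P^-=[0.4747]  S=[0.6247]  K=[0.7599]  nu=[2.9655]  x^+=[3.1679]  P^+=[0.1140]
step 4: x^-=[2.7244]  P^-=[0.4743]  S=[0.6243]  K=[0.7597]  nu=[-0.7644]  x^+=[2.1437]  P^+=[0.1140]
step 5: x^-=[1.8436]  P^-=[0.4743]  S=[0.6243]  K=[0.7597]  nu=[2.0664]  x^+=[3.4135]  P^+=[0.1140]

K[0,0] = 0.7597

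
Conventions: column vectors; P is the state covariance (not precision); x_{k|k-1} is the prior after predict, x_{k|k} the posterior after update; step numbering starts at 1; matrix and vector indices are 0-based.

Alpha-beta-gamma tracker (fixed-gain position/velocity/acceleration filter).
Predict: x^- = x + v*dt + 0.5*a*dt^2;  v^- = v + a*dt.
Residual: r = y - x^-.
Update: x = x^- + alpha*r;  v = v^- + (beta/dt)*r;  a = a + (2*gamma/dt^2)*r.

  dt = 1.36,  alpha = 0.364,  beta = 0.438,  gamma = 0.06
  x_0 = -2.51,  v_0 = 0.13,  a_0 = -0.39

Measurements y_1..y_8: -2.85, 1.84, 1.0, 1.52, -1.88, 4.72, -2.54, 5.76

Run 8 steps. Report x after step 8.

x_post = 1.3331

step 1: x_pred=-2.6939  r=-0.1561  x^+=-2.7507  v^+=-0.4507  a^+=-0.4001
step 2: x_pred=-3.7337  r=5.5737  x^+=-1.7049  v^+=0.8002  a^+=-0.0385
step 3: x_pred=-0.6522  r=1.6522  x^+=-0.0508  v^+=1.2799  a^+=0.0687
step 4: x_pred=1.7534  r=-0.2334  x^+=1.6684  v^+=1.2982  a^+=0.0535
step 5: x_pred=3.4834  r=-5.3634  x^+=1.5311  v^+=-0.3564  a^+=-0.2944
step 6: x_pred=0.7742  r=3.9458  x^+=2.2105  v^+=0.5140  a^+=-0.0384
step 7: x_pred=2.8739  r=-5.4139  x^+=0.9032  v^+=-1.2819  a^+=-0.3897
step 8: x_pred=-1.2005  r=6.9605  x^+=1.3331  v^+=0.4298  a^+=0.0619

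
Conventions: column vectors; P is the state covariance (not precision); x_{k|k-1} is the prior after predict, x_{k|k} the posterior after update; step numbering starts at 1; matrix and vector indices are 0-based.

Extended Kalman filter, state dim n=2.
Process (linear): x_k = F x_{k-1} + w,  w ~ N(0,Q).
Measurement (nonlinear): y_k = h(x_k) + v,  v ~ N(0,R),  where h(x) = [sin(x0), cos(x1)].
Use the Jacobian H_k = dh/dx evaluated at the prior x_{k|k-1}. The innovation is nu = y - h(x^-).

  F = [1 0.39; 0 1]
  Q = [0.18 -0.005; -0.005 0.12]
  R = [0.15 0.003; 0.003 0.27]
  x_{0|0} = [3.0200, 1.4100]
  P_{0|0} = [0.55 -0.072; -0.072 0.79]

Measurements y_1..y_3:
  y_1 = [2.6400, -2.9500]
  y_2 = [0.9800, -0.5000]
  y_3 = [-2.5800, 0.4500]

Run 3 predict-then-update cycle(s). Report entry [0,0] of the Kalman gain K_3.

step 1: x^-=[3.5699, 1.4100]  P^-=[0.7940 0.2311; 0.2311 0.9100]  H_jac=[-0.9097 0.0000; 0.0000 -0.9871]  S=[0.8070 0.2105; 0.2105 1.1567]  K=[-0.8856 -0.0360; -0.0608 -0.7655]  nu=[3.0553, -3.1101]  x^+=[0.9763, 3.6051]  P^+=[0.1461 0.0126; 0.0126 0.2096]
step 2: x^-=[2.3823, 3.6051]  P^-=[0.3678 0.0893; 0.0893 0.3296]  H_jac=[-0.7253 0.0000; 0.0000 0.4471]  S=[0.3435 -0.0260; -0.0260 0.3359]  K=[-0.7722 0.0592; -0.1563 0.4266]  nu=[0.2916, 0.3945]  x^+=[2.1805, 3.7278]  P^+=[0.1595 0.0306; 0.0306 0.2566]
step 3: x^-=[3.6343, 3.7278]  P^-=[0.4023 0.1256; 0.1256 0.3766]  H_jac=[-0.8810 0.0000; 0.0000 0.5532]  S=[0.4623 -0.0582; -0.0582 0.3853]  K=[-0.7585 0.0658; -0.1746 0.5144]  nu=[-2.1070, 1.2830]  x^+=[5.3167, 4.7557]  P^+=[0.1289 0.0280; 0.0280 0.2501]

K[0,0] = -0.7585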